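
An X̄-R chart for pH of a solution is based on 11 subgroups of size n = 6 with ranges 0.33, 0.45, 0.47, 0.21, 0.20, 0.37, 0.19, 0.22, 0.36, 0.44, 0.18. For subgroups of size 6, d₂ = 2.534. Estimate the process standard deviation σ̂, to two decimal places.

R̄ = (0.33 + 0.45 + 0.47 + 0.21 + 0.20 + 0.37 + 0.19 + 0.22 + 0.36 + 0.44 + 0.18) / 11 = 0.3109
σ̂ = R̄ / d₂ = 0.3109 / 2.534 = 0.1227

0.12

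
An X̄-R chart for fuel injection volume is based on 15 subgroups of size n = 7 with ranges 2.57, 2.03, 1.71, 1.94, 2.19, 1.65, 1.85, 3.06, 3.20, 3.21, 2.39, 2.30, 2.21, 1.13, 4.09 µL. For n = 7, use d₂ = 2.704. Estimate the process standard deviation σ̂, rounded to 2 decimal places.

0.88

R̄ = (2.57 + 2.03 + 1.71 + 1.94 + 2.19 + 1.65 + 1.85 + 3.06 + 3.20 + 3.21 + 2.39 + 2.30 + 2.21 + 1.13 + 4.09) / 15 = 2.3687
σ̂ = R̄ / d₂ = 2.3687 / 2.704 = 0.8760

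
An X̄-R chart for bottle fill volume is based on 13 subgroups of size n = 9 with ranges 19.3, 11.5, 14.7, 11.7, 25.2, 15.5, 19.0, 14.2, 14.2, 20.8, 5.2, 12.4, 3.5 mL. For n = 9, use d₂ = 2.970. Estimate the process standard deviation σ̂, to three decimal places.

R̄ = (19.3 + 11.5 + 14.7 + 11.7 + 25.2 + 15.5 + 19.0 + 14.2 + 14.2 + 20.8 + 5.2 + 12.4 + 3.5) / 13 = 14.4000
σ̂ = R̄ / d₂ = 14.4000 / 2.970 = 4.8485

4.848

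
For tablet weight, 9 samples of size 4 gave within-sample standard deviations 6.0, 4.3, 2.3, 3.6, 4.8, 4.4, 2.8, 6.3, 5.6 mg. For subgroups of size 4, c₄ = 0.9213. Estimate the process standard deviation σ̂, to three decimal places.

4.836

s̄ = (6.0 + 4.3 + 2.3 + 3.6 + 4.8 + 4.4 + 2.8 + 6.3 + 5.6) / 9 = 4.4556
σ̂ = s̄ / c₄ = 4.4556 / 0.9213 = 4.8362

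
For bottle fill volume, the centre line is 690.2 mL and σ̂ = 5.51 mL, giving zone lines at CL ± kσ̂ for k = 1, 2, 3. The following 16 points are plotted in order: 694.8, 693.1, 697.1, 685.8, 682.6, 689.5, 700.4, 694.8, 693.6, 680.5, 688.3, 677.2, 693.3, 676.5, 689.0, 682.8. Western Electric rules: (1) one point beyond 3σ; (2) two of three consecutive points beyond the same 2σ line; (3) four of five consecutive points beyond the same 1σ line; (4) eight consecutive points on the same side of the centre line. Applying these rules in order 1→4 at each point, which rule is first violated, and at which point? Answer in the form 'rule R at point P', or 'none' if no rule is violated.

Zone of each point (C = within 1σ̂, B = 1σ̂–2σ̂, A = 2σ̂–3σ̂, * = beyond 3σ̂; sign = side of CL): 1:+C, 2:+C, 3:+B, 4:-C, 5:-B, 6:-C, 7:+B, 8:+C, 9:+C, 10:-B, 11:-C, 12:-A, 13:+C, 14:-A, 15:-C, 16:-B
Rule 2 (two of three consecutive points beyond the same 2σ limit) is satisfied at point 14.

rule 2 at point 14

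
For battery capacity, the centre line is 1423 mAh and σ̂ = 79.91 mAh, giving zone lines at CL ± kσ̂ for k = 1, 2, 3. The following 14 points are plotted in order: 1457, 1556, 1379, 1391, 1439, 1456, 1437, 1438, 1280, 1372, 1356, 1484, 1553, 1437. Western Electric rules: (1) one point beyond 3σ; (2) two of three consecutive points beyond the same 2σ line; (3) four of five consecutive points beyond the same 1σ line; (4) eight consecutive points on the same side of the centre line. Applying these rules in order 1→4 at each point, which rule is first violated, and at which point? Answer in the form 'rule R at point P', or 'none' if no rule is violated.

Zone of each point (C = within 1σ̂, B = 1σ̂–2σ̂, A = 2σ̂–3σ̂, * = beyond 3σ̂; sign = side of CL): 1:+C, 2:+B, 3:-C, 4:-C, 5:+C, 6:+C, 7:+C, 8:+C, 9:-B, 10:-C, 11:-C, 12:+C, 13:+B, 14:+C
No rule fires across all 14 points.

none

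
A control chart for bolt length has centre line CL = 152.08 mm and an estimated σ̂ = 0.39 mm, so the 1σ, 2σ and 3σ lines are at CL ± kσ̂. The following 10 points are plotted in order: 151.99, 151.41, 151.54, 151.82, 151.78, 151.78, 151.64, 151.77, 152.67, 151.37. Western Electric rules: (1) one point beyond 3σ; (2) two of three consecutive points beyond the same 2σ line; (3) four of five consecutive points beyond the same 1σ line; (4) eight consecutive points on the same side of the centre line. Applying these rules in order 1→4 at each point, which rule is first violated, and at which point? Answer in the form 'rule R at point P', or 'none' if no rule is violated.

rule 4 at point 8

Zone of each point (C = within 1σ̂, B = 1σ̂–2σ̂, A = 2σ̂–3σ̂, * = beyond 3σ̂; sign = side of CL): 1:-C, 2:-B, 3:-B, 4:-C, 5:-C, 6:-C, 7:-B, 8:-C, 9:+B, 10:-B
Rule 4 (eight consecutive points on the same side of the centre line) is satisfied at point 8.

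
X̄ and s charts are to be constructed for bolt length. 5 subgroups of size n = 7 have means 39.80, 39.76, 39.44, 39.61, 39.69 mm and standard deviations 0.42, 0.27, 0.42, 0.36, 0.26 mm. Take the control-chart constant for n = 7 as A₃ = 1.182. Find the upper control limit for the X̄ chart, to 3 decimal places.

X̄̄ = (39.80 + 39.76 + 39.44 + 39.61 + 39.69) / 5 = 39.6600
s̄ = (0.42 + 0.27 + 0.42 + 0.36 + 0.26) / 5 = 0.3460
UCL = X̄̄ + A₃·s̄ = 39.6600 + 1.182 × 0.3460 = 40.0690

40.069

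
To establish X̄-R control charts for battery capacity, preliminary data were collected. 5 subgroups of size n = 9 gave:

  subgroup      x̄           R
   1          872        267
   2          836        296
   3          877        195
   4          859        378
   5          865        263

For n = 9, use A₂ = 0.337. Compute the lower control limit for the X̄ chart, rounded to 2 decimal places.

767.51

X̄̄ = (872 + 836 + 877 + 859 + 865) / 5 = 4309.0000 / 5 = 861.8000
R̄ = (267 + 296 + 195 + 378 + 263) / 5 = 1399.0000 / 5 = 279.8000
LCL = X̄̄ − A₂·R̄ = 861.8000 − 0.337 × 279.8000 = 767.5074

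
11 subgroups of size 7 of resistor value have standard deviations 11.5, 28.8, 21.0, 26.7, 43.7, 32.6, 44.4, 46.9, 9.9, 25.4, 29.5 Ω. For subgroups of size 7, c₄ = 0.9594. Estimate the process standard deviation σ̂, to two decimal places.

s̄ = (11.5 + 28.8 + 21.0 + 26.7 + 43.7 + 32.6 + 44.4 + 46.9 + 9.9 + 25.4 + 29.5) / 11 = 29.1273
σ̂ = s̄ / c₄ = 29.1273 / 0.9594 = 30.3599

30.36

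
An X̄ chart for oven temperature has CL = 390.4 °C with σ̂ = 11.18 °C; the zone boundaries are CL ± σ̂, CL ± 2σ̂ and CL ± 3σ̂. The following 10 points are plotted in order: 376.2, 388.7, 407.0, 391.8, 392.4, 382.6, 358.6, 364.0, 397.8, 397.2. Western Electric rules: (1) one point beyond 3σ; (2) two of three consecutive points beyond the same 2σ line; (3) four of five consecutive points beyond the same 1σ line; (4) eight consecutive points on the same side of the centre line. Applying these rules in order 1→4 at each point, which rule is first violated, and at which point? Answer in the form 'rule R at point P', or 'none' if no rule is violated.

rule 2 at point 8

Zone of each point (C = within 1σ̂, B = 1σ̂–2σ̂, A = 2σ̂–3σ̂, * = beyond 3σ̂; sign = side of CL): 1:-B, 2:-C, 3:+B, 4:+C, 5:+C, 6:-C, 7:-A, 8:-A, 9:+C, 10:+C
Rule 2 (two of three consecutive points beyond the same 2σ limit) is satisfied at point 8.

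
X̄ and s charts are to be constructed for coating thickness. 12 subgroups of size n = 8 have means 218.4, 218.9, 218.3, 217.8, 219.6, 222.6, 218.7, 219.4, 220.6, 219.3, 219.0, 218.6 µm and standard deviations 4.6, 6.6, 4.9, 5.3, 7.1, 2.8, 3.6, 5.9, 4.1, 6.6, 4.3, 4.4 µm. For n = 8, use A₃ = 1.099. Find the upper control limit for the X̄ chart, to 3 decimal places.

X̄̄ = (218.4 + 218.9 + 218.3 + 217.8 + 219.6 + 222.6 + 218.7 + 219.4 + 220.6 + 219.3 + 219.0 + 218.6) / 12 = 219.2667
s̄ = (4.6 + 6.6 + 4.9 + 5.3 + 7.1 + 2.8 + 3.6 + 5.9 + 4.1 + 6.6 + 4.3 + 4.4) / 12 = 5.0167
UCL = X̄̄ + A₃·s̄ = 219.2667 + 1.099 × 5.0167 = 224.7800

224.780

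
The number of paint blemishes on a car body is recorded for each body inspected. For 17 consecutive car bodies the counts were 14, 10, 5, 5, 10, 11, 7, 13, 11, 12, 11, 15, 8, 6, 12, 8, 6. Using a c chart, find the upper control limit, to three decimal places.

18.965

c̄ = (14 + 10 + 5 + 5 + 10 + 11 + 7 + 13 + 11 + 12 + 11 + 15 + 8 + 6 + 12 + 8 + 6) / 17 = 164 / 17 = 9.6471
UCL = c̄ + 3√c̄ = 9.6471 + 3 × √9.6471 = 9.6471 + 3 × 3.1060 = 18.9650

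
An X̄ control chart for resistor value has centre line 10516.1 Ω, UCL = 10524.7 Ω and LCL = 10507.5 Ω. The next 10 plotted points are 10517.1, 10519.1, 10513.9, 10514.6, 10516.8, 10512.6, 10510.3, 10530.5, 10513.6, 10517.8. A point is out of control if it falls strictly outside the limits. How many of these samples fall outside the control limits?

1

Compare each point to [10507.5, 10524.7]: sample 8 = 10530.5 > UCL.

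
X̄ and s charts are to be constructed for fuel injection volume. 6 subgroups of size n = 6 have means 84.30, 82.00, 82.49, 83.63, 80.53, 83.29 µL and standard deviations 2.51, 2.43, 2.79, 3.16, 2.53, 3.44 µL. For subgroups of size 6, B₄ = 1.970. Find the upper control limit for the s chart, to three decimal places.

5.536

s̄ = (2.51 + 2.43 + 2.79 + 3.16 + 2.53 + 3.44) / 6 = 2.8100
UCL_s = B₄·s̄ = 1.970 × 2.8100 = 5.5357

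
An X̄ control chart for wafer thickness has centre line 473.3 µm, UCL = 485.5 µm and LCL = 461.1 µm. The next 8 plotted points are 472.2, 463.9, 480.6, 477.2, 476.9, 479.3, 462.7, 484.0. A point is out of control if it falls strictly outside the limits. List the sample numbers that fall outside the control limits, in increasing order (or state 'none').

none

All 8 points lie within [461.1, 485.5].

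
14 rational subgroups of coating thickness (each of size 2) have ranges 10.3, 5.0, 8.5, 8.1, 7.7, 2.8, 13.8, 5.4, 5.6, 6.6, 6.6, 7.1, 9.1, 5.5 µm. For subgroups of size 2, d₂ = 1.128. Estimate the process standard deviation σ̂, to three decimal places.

6.465

R̄ = (10.3 + 5.0 + 8.5 + 8.1 + 7.7 + 2.8 + 13.8 + 5.4 + 5.6 + 6.6 + 6.6 + 7.1 + 9.1 + 5.5) / 14 = 7.2929
σ̂ = R̄ / d₂ = 7.2929 / 1.128 = 6.4653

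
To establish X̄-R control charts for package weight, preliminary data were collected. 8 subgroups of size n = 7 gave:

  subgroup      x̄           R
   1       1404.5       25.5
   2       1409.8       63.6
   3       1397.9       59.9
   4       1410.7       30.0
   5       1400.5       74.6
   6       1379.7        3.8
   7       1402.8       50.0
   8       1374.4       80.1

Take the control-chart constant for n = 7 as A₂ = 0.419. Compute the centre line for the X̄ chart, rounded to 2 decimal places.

X̄̄ = (1404.5 + 1409.8 + 1397.9 + 1410.7 + 1400.5 + 1379.7 + 1402.8 + 1374.4) / 8 = 11180.3000 / 8 = 1397.5375
CL = X̄̄ = 1397.5375

1397.54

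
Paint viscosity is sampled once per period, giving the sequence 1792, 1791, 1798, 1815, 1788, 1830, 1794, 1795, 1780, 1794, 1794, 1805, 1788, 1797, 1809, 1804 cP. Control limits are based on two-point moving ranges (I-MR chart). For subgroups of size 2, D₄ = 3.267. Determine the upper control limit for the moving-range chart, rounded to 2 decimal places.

Moving ranges: 1, 7, 17, 27, 42, 36, 1, 15, 14, 0, 11, 17, 9, 12, 5; M̄R̄ = 214.0000 / 15 = 14.2667
UCL_MR = D₄·M̄R̄ = 3.267 × 14.2667 = 46.6092

46.61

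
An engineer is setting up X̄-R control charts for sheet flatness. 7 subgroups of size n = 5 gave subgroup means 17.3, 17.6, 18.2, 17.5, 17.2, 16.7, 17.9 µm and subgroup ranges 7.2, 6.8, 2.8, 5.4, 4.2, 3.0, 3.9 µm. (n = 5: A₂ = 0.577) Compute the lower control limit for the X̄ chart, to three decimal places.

X̄̄ = (17.3 + 17.6 + 18.2 + 17.5 + 17.2 + 16.7 + 17.9) / 7 = 122.4000 / 7 = 17.4857
R̄ = (7.2 + 6.8 + 2.8 + 5.4 + 4.2 + 3.0 + 3.9) / 7 = 33.3000 / 7 = 4.7571
LCL = X̄̄ − A₂·R̄ = 17.4857 − 0.577 × 4.7571 = 14.7408

14.741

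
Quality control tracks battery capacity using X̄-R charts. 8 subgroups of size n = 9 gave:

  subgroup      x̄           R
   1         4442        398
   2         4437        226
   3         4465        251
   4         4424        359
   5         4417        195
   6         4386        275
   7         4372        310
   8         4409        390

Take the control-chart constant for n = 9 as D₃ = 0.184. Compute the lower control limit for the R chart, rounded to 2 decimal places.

R̄ = (398 + 226 + 251 + 359 + 195 + 275 + 310 + 390) / 8 = 2404.0000 / 8 = 300.5000
LCL_R = D₃·R̄ = 0.184 × 300.5000 = 55.2920

55.29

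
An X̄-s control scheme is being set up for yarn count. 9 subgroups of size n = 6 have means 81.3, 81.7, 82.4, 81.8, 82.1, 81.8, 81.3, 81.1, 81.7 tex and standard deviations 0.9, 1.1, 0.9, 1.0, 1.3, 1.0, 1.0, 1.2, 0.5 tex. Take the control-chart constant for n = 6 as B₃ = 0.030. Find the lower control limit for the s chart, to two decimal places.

0.03

s̄ = (0.9 + 1.1 + 0.9 + 1.0 + 1.3 + 1.0 + 1.0 + 1.2 + 0.5) / 9 = 0.9889
LCL_s = B₃·s̄ = 0.030 × 0.9889 = 0.0297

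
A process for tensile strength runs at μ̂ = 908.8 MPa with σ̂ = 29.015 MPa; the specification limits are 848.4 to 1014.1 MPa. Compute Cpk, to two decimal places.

Cpu = (USL − μ̂) / (3σ̂) = (1014.1 − 908.8) / (3 × 29.015) = 1.2097; Cpl = (μ̂ − LSL) / (3σ̂) = (908.8 − 848.4) / (3 × 29.015) = 0.6939; Cpk = min(Cpu, Cpl) = 0.6939

0.69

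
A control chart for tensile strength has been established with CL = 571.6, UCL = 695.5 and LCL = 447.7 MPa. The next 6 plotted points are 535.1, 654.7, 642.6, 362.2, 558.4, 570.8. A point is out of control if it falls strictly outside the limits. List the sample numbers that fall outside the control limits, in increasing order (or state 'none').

4

Compare each point to [447.7, 695.5]: sample 4 = 362.2 < LCL.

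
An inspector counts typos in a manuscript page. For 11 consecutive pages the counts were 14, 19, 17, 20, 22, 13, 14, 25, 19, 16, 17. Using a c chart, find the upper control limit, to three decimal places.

c̄ = (14 + 19 + 17 + 20 + 22 + 13 + 14 + 25 + 19 + 16 + 17) / 11 = 196 / 11 = 17.8182
UCL = c̄ + 3√c̄ = 17.8182 + 3 × √17.8182 = 17.8182 + 3 × 4.2212 = 30.4817

30.482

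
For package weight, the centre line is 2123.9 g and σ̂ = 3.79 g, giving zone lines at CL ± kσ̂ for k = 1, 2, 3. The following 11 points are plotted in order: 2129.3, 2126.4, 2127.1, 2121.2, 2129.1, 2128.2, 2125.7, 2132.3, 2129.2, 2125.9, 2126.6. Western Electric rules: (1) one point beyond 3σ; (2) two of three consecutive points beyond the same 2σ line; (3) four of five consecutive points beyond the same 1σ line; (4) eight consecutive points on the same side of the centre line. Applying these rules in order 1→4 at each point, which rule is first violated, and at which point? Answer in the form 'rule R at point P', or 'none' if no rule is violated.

rule 3 at point 9

Zone of each point (C = within 1σ̂, B = 1σ̂–2σ̂, A = 2σ̂–3σ̂, * = beyond 3σ̂; sign = side of CL): 1:+B, 2:+C, 3:+C, 4:-C, 5:+B, 6:+B, 7:+C, 8:+A, 9:+B, 10:+C, 11:+C
Rule 3 (four of five consecutive points beyond the same 1σ limit) is satisfied at point 9.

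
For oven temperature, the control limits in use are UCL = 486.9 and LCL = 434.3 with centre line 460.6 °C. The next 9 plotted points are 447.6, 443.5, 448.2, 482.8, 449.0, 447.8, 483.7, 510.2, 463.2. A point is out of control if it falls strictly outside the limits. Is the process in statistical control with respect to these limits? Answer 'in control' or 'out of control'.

out of control

Compare each point to [434.3, 486.9]: sample 8 = 510.2 > UCL.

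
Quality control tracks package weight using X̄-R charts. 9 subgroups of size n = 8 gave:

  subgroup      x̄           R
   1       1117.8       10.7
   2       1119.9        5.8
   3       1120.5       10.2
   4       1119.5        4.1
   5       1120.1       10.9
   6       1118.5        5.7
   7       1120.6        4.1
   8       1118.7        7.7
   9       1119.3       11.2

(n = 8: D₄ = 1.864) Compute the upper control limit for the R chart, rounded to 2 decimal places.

R̄ = (10.7 + 5.8 + 10.2 + 4.1 + 10.9 + 5.7 + 4.1 + 7.7 + 11.2) / 9 = 70.4000 / 9 = 7.8222
UCL_R = D₄·R̄ = 1.864 × 7.8222 = 14.5806

14.58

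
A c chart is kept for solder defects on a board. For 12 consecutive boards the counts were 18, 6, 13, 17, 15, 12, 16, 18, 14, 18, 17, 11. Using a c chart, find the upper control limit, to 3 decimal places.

26.040

c̄ = (18 + 6 + 13 + 17 + 15 + 12 + 16 + 18 + 14 + 18 + 17 + 11) / 12 = 175 / 12 = 14.5833
UCL = c̄ + 3√c̄ = 14.5833 + 3 × √14.5833 = 14.5833 + 3 × 3.8188 = 26.0398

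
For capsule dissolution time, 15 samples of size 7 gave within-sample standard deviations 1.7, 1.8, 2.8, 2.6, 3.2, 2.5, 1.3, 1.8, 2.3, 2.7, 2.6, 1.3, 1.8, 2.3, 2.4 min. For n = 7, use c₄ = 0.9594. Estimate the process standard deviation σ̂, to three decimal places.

s̄ = (1.7 + 1.8 + 2.8 + 2.6 + 3.2 + 2.5 + 1.3 + 1.8 + 2.3 + 2.7 + 2.6 + 1.3 + 1.8 + 2.3 + 2.4) / 15 = 2.2067
σ̂ = s̄ / c₄ = 2.2067 / 0.9594 = 2.3000

2.300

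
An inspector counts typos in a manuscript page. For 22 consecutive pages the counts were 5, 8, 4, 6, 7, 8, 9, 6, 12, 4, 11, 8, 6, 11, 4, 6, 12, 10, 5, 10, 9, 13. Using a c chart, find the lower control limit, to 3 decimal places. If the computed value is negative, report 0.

c̄ = (5 + 8 + 4 + 6 + 7 + 8 + 9 + 6 + 12 + 4 + 11 + 8 + 6 + 11 + 4 + 6 + 12 + 10 + 5 + 10 + 9 + 13) / 22 = 174 / 22 = 7.9091
LCL = c̄ − 3√c̄ = 7.9091 − 3 × 2.8123 = -0.5278 → 0 (cannot be negative)

0.000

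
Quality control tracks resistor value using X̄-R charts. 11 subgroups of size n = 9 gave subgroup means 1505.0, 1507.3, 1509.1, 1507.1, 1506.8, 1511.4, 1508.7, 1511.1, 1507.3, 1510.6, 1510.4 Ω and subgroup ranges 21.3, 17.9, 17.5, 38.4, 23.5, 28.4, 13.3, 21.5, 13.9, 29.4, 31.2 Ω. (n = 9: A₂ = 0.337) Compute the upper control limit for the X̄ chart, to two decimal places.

X̄̄ = (1505.0 + 1507.3 + 1509.1 + 1507.1 + 1506.8 + 1511.4 + 1508.7 + 1511.1 + 1507.3 + 1510.6 + 1510.4) / 11 = 16594.8000 / 11 = 1508.6182
R̄ = (21.3 + 17.9 + 17.5 + 38.4 + 23.5 + 28.4 + 13.3 + 21.5 + 13.9 + 29.4 + 31.2) / 11 = 256.3000 / 11 = 23.3000
UCL = X̄̄ + A₂·R̄ = 1508.6182 + 0.337 × 23.3000 = 1516.4703

1516.47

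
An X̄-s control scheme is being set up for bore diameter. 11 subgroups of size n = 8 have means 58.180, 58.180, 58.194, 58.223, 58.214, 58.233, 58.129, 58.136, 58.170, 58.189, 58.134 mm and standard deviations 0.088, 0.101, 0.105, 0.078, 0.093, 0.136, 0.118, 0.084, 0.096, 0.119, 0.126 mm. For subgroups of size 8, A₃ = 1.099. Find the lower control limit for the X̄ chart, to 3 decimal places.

58.066

X̄̄ = (58.180 + 58.180 + 58.194 + 58.223 + 58.214 + 58.233 + 58.129 + 58.136 + 58.170 + 58.189 + 58.134) / 11 = 58.1802
s̄ = (0.088 + 0.101 + 0.105 + 0.078 + 0.093 + 0.136 + 0.118 + 0.084 + 0.096 + 0.119 + 0.126) / 11 = 0.1040
LCL = X̄̄ − A₃·s̄ = 58.1802 − 1.099 × 0.1040 = 58.0659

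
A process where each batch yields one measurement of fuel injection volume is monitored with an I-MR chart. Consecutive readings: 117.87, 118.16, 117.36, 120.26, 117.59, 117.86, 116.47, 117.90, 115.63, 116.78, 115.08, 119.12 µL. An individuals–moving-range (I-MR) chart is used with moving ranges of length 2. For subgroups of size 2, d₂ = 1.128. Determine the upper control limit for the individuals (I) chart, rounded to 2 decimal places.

122.08

X̄ = (117.87 + 118.16 + 117.36 + 120.26 + 117.59 + 117.86 + 116.47 + 117.90 + 115.63 + 116.78 + 115.08 + 119.12) / 12 = 117.5067
Moving ranges: 0.29, 0.80, 2.90, 2.67, 0.27, 1.39, 1.43, 2.27, 1.15, 1.70, 4.04; M̄R̄ = 18.9100 / 11 = 1.7191
UCL = X̄ + 3·M̄R̄/d₂ = 117.5067 + 3 × 1.7191 / 1.128 = 122.0787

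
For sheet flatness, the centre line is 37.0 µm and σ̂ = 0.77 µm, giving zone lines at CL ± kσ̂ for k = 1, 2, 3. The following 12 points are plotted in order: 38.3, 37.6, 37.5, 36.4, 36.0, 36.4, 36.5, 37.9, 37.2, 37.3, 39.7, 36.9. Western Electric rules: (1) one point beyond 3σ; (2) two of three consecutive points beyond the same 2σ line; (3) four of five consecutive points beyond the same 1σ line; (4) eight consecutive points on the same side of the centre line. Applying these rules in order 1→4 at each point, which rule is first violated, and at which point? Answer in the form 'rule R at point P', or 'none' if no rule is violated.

Zone of each point (C = within 1σ̂, B = 1σ̂–2σ̂, A = 2σ̂–3σ̂, * = beyond 3σ̂; sign = side of CL): 1:+B, 2:+C, 3:+C, 4:-C, 5:-B, 6:-C, 7:-C, 8:+B, 9:+C, 10:+C, 11:+*, 12:-C
Rule 1 (one point beyond the 3σ limits) is satisfied at point 11.

rule 1 at point 11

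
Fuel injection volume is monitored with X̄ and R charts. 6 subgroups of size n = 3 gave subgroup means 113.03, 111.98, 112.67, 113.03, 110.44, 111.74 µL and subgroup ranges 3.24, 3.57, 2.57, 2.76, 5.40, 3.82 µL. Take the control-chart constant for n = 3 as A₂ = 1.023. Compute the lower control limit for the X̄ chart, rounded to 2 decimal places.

X̄̄ = (113.03 + 111.98 + 112.67 + 113.03 + 110.44 + 111.74) / 6 = 672.8900 / 6 = 112.1483
R̄ = (3.24 + 3.57 + 2.57 + 2.76 + 5.40 + 3.82) / 6 = 21.3600 / 6 = 3.5600
LCL = X̄̄ − A₂·R̄ = 112.1483 − 1.023 × 3.5600 = 108.5065

108.51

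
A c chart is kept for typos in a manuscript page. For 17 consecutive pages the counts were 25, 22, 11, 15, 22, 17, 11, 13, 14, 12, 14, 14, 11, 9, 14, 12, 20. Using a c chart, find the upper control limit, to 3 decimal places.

c̄ = (25 + 22 + 11 + 15 + 22 + 17 + 11 + 13 + 14 + 12 + 14 + 14 + 11 + 9 + 14 + 12 + 20) / 17 = 256 / 17 = 15.0588
UCL = c̄ + 3√c̄ = 15.0588 + 3 × √15.0588 = 15.0588 + 3 × 3.8806 = 26.7005

26.701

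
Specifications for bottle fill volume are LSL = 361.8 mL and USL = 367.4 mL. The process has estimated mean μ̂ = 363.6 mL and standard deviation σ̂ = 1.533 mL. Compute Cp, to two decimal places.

Cp = (USL − LSL) / (6σ̂) = (367.4 − 361.8) / (6 × 1.533) = 5.6000 / 9.1980 = 0.6088

0.61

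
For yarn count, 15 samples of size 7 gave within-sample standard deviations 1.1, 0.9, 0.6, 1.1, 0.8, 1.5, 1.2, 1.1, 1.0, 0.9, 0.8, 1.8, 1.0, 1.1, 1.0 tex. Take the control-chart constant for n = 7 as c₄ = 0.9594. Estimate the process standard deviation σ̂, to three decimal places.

s̄ = (1.1 + 0.9 + 0.6 + 1.1 + 0.8 + 1.5 + 1.2 + 1.1 + 1.0 + 0.9 + 0.8 + 1.8 + 1.0 + 1.1 + 1.0) / 15 = 1.0600
σ̂ = s̄ / c₄ = 1.0600 / 0.9594 = 1.1049

1.105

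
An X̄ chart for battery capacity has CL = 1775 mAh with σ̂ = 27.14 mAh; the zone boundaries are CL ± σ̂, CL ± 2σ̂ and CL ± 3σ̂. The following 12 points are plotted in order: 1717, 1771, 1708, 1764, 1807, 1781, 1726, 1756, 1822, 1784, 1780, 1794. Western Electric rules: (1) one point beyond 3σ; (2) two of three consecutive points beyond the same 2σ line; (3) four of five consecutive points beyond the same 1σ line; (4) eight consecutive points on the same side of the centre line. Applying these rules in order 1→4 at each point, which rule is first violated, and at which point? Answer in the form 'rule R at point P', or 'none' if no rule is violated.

rule 2 at point 3

Zone of each point (C = within 1σ̂, B = 1σ̂–2σ̂, A = 2σ̂–3σ̂, * = beyond 3σ̂; sign = side of CL): 1:-A, 2:-C, 3:-A, 4:-C, 5:+B, 6:+C, 7:-B, 8:-C, 9:+B, 10:+C, 11:+C, 12:+C
Rule 2 (two of three consecutive points beyond the same 2σ limit) is satisfied at point 3.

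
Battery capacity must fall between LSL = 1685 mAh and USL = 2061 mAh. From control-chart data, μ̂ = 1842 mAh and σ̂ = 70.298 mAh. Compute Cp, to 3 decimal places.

0.891

Cp = (USL − LSL) / (6σ̂) = (2061 − 1685) / (6 × 70.298) = 376.0000 / 421.7880 = 0.8914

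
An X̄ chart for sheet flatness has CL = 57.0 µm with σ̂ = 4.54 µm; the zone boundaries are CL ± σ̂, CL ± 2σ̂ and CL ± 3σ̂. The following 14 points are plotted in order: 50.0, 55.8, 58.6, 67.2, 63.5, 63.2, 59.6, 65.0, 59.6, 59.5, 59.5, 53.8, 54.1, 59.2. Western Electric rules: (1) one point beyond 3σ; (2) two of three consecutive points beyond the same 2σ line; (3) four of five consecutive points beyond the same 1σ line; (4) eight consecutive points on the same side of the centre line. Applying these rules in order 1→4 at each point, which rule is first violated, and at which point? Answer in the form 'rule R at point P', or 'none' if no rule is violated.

Zone of each point (C = within 1σ̂, B = 1σ̂–2σ̂, A = 2σ̂–3σ̂, * = beyond 3σ̂; sign = side of CL): 1:-B, 2:-C, 3:+C, 4:+A, 5:+B, 6:+B, 7:+C, 8:+B, 9:+C, 10:+C, 11:+C, 12:-C, 13:-C, 14:+C
Rule 3 (four of five consecutive points beyond the same 1σ limit) is satisfied at point 8.

rule 3 at point 8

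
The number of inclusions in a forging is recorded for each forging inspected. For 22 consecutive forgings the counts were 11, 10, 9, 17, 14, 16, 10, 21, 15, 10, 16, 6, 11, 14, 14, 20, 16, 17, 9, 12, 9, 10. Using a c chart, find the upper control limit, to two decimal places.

23.88

c̄ = (11 + 10 + 9 + 17 + 14 + 16 + 10 + 21 + 15 + 10 + 16 + 6 + 11 + 14 + 14 + 20 + 16 + 17 + 9 + 12 + 9 + 10) / 22 = 287 / 22 = 13.0455
UCL = c̄ + 3√c̄ = 13.0455 + 3 × √13.0455 = 13.0455 + 3 × 3.6118 = 23.8810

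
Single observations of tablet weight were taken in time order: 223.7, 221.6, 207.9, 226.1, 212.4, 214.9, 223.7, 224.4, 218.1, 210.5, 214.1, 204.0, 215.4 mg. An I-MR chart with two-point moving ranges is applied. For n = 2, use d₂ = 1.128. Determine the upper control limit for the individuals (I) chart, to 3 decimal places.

X̄ = (223.7 + 221.6 + 207.9 + 226.1 + 212.4 + 214.9 + 223.7 + 224.4 + 218.1 + 210.5 + 214.1 + 204.0 + 215.4) / 13 = 216.6769
Moving ranges: 2.1, 13.7, 18.2, 13.7, 2.5, 8.8, 0.7, 6.3, 7.6, 3.6, 10.1, 11.4; M̄R̄ = 98.7000 / 12 = 8.2250
UCL = X̄ + 3·M̄R̄/d₂ = 216.6769 + 3 × 8.2250 / 1.128 = 238.5519

238.552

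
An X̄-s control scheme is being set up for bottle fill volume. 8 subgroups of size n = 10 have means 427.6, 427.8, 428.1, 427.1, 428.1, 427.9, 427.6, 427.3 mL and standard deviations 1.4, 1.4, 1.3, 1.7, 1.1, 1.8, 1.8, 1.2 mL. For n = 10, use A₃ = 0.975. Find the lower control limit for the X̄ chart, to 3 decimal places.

X̄̄ = (427.6 + 427.8 + 428.1 + 427.1 + 428.1 + 427.9 + 427.6 + 427.3) / 8 = 427.6875
s̄ = (1.4 + 1.4 + 1.3 + 1.7 + 1.1 + 1.8 + 1.8 + 1.2) / 8 = 1.4625
LCL = X̄̄ − A₃·s̄ = 427.6875 − 0.975 × 1.4625 = 426.2616

426.262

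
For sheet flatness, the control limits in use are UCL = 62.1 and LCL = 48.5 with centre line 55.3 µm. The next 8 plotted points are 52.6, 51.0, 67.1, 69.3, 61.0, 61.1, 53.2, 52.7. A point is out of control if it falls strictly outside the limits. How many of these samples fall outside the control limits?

2

Compare each point to [48.5, 62.1]: sample 3 = 67.1 > UCL; sample 4 = 69.3 > UCL.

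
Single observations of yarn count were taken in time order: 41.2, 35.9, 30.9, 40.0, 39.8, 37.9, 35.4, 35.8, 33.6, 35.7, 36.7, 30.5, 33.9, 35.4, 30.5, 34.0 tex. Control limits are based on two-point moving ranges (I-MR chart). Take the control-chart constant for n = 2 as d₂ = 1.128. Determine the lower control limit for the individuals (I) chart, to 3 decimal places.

26.727

X̄ = (41.2 + 35.9 + 30.9 + 40.0 + 39.8 + 37.9 + 35.4 + 35.8 + 33.6 + 35.7 + 36.7 + 30.5 + 33.9 + 35.4 + 30.5 + 34.0) / 16 = 35.4500
Moving ranges: 5.3, 5.0, 9.1, 0.2, 1.9, 2.5, 0.4, 2.2, 2.1, 1.0, 6.2, 3.4, 1.5, 4.9, 3.5; M̄R̄ = 49.2000 / 15 = 3.2800
LCL = X̄ − 3·M̄R̄/d₂ = 35.4500 − 3 × 3.2800 / 1.128 = 26.7266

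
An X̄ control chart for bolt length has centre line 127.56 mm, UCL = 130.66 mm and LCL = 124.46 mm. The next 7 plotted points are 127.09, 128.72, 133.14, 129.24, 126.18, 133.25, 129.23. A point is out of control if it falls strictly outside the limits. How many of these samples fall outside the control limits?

2

Compare each point to [124.46, 130.66]: sample 3 = 133.14 > UCL; sample 6 = 133.25 > UCL.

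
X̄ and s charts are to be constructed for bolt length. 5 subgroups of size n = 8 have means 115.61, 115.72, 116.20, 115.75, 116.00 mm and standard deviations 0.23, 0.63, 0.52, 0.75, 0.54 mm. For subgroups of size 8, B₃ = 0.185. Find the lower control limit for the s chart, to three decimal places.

s̄ = (0.23 + 0.63 + 0.52 + 0.75 + 0.54) / 5 = 0.5340
LCL_s = B₃·s̄ = 0.185 × 0.5340 = 0.0988

0.099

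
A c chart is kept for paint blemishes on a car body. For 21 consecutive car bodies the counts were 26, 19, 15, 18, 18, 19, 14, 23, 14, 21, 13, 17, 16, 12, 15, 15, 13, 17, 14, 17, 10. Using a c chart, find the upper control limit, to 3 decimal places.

c̄ = (26 + 19 + 15 + 18 + 18 + 19 + 14 + 23 + 14 + 21 + 13 + 17 + 16 + 12 + 15 + 15 + 13 + 17 + 14 + 17 + 10) / 21 = 346 / 21 = 16.4762
UCL = c̄ + 3√c̄ = 16.4762 + 3 × √16.4762 = 16.4762 + 3 × 4.0591 = 28.6535

28.653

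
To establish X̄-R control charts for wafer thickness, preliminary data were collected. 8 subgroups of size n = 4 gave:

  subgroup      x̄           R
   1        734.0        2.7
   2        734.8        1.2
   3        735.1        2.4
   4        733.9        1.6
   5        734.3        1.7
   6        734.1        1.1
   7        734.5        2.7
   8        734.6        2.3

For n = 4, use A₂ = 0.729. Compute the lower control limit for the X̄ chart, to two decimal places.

X̄̄ = (734.0 + 734.8 + 735.1 + 733.9 + 734.3 + 734.1 + 734.5 + 734.6) / 8 = 5875.3000 / 8 = 734.4125
R̄ = (2.7 + 1.2 + 2.4 + 1.6 + 1.7 + 1.1 + 2.7 + 2.3) / 8 = 15.7000 / 8 = 1.9625
LCL = X̄̄ − A₂·R̄ = 734.4125 − 0.729 × 1.9625 = 732.9818

732.98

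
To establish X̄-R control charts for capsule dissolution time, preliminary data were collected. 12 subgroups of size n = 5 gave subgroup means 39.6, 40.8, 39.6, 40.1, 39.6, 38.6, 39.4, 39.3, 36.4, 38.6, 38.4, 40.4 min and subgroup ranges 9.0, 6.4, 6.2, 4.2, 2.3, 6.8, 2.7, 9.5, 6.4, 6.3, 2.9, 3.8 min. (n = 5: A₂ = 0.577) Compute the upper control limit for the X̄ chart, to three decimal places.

42.431

X̄̄ = (39.6 + 40.8 + 39.6 + 40.1 + 39.6 + 38.6 + 39.4 + 39.3 + 36.4 + 38.6 + 38.4 + 40.4) / 12 = 470.8000 / 12 = 39.2333
R̄ = (9.0 + 6.4 + 6.2 + 4.2 + 2.3 + 6.8 + 2.7 + 9.5 + 6.4 + 6.3 + 2.9 + 3.8) / 12 = 66.5000 / 12 = 5.5417
UCL = X̄̄ + A₂·R̄ = 39.2333 + 0.577 × 5.5417 = 42.4309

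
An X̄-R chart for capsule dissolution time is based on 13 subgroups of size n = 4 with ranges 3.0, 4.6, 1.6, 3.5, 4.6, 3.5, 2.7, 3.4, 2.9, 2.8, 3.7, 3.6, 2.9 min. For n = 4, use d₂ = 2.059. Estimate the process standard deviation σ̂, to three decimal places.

1.599

R̄ = (3.0 + 4.6 + 1.6 + 3.5 + 4.6 + 3.5 + 2.7 + 3.4 + 2.9 + 2.8 + 3.7 + 3.6 + 2.9) / 13 = 3.2923
σ̂ = R̄ / d₂ = 3.2923 / 2.059 = 1.5990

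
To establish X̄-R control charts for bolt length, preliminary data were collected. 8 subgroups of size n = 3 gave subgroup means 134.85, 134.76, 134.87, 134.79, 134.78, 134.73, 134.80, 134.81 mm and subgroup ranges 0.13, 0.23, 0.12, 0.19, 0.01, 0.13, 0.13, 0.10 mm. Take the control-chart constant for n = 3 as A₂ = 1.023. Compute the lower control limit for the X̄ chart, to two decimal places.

X̄̄ = (134.85 + 134.76 + 134.87 + 134.79 + 134.78 + 134.73 + 134.80 + 134.81) / 8 = 1078.3900 / 8 = 134.7987
R̄ = (0.13 + 0.23 + 0.12 + 0.19 + 0.01 + 0.13 + 0.13 + 0.10) / 8 = 1.0400 / 8 = 0.1300
LCL = X̄̄ − A₂·R̄ = 134.7987 − 1.023 × 0.1300 = 134.6658

134.67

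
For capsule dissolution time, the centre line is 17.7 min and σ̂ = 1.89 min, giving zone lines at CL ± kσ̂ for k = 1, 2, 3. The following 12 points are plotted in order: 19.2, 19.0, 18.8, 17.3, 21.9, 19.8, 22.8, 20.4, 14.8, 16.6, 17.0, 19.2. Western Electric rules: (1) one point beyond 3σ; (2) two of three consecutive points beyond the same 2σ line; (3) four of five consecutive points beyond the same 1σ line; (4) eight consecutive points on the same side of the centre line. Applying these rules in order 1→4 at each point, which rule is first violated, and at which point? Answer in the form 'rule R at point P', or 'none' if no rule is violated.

Zone of each point (C = within 1σ̂, B = 1σ̂–2σ̂, A = 2σ̂–3σ̂, * = beyond 3σ̂; sign = side of CL): 1:+C, 2:+C, 3:+C, 4:-C, 5:+A, 6:+B, 7:+A, 8:+B, 9:-B, 10:-C, 11:-C, 12:+C
Rule 2 (two of three consecutive points beyond the same 2σ limit) is satisfied at point 7.

rule 2 at point 7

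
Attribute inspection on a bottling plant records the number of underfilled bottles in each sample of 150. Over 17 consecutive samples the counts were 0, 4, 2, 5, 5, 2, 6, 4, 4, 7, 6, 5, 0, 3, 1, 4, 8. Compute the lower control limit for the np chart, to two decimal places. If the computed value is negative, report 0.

p̄ = Σdᵢ / (k·n) = 66 / (17 × 150) = 0.02588
LCL = np̄ − 3·√(np̄(1−p̄)) = 3.8824 − 3 × 1.9447 = -1.9518 → 0 (negative, so LCL = 0)

0.00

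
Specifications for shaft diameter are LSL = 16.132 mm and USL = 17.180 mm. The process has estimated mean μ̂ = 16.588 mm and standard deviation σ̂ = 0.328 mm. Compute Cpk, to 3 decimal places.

Cpu = (USL − μ̂) / (3σ̂) = (17.180 − 16.588) / (3 × 0.328) = 0.6016; Cpl = (μ̂ − LSL) / (3σ̂) = (16.588 − 16.132) / (3 × 0.328) = 0.4634; Cpk = min(Cpu, Cpl) = 0.4634

0.463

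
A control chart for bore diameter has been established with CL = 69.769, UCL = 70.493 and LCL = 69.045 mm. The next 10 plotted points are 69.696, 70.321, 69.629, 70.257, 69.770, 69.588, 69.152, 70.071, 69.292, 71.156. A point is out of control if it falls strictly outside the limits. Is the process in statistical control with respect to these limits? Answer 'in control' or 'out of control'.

out of control

Compare each point to [69.045, 70.493]: sample 10 = 71.156 > UCL.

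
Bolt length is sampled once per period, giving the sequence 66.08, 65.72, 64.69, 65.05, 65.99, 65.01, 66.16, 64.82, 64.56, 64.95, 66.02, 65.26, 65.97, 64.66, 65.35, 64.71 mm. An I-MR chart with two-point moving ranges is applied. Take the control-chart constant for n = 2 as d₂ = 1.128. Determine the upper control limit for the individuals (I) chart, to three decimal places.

X̄ = (66.08 + 65.72 + 64.69 + 65.05 + 65.99 + 65.01 + 66.16 + 64.82 + 64.56 + 64.95 + 66.02 + 65.26 + 65.97 + 64.66 + 65.35 + 64.71) / 16 = 65.3125
Moving ranges: 0.36, 1.03, 0.36, 0.94, 0.98, 1.15, 1.34, 0.26, 0.39, 1.07, 0.76, 0.71, 1.31, 0.69, 0.64; M̄R̄ = 11.9900 / 15 = 0.7993
UCL = X̄ + 3·M̄R̄/d₂ = 65.3125 + 3 × 0.7993 / 1.128 = 67.4384

67.438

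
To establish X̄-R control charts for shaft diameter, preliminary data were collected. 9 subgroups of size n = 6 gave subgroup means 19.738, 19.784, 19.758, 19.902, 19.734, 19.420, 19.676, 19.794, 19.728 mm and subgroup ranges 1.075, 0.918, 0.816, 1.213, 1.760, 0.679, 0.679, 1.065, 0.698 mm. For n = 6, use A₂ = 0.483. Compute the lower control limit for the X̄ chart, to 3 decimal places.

19.248

X̄̄ = (19.738 + 19.784 + 19.758 + 19.902 + 19.734 + 19.420 + 19.676 + 19.794 + 19.728) / 9 = 177.5340 / 9 = 19.7260
R̄ = (1.075 + 0.918 + 0.816 + 1.213 + 1.760 + 0.679 + 0.679 + 1.065 + 0.698) / 9 = 8.9030 / 9 = 0.9892
LCL = X̄̄ − A₂·R̄ = 19.7260 − 0.483 × 0.9892 = 19.2482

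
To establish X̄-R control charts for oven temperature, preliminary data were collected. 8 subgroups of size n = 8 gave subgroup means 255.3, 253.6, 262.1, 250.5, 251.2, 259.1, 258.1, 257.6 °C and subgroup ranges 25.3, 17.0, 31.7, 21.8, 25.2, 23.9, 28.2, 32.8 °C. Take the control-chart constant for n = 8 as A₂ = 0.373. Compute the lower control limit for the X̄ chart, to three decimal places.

X̄̄ = (255.3 + 253.6 + 262.1 + 250.5 + 251.2 + 259.1 + 258.1 + 257.6) / 8 = 2047.5000 / 8 = 255.9375
R̄ = (25.3 + 17.0 + 31.7 + 21.8 + 25.2 + 23.9 + 28.2 + 32.8) / 8 = 205.9000 / 8 = 25.7375
LCL = X̄̄ − A₂·R̄ = 255.9375 − 0.373 × 25.7375 = 246.3374

246.337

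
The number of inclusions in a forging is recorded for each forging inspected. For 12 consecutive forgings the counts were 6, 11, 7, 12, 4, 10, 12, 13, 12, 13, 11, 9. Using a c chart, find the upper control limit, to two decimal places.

19.49

c̄ = (6 + 11 + 7 + 12 + 4 + 10 + 12 + 13 + 12 + 13 + 11 + 9) / 12 = 120 / 12 = 10.0000
UCL = c̄ + 3√c̄ = 10.0000 + 3 × √10.0000 = 10.0000 + 3 × 3.1623 = 19.4868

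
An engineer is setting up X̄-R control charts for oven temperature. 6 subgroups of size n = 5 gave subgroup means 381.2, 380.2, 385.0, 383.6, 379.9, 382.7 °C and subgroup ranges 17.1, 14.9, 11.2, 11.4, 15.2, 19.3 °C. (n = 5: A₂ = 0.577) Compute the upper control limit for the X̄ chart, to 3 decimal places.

390.668

X̄̄ = (381.2 + 380.2 + 385.0 + 383.6 + 379.9 + 382.7) / 6 = 2292.6000 / 6 = 382.1000
R̄ = (17.1 + 14.9 + 11.2 + 11.4 + 15.2 + 19.3) / 6 = 89.1000 / 6 = 14.8500
UCL = X̄̄ + A₂·R̄ = 382.1000 + 0.577 × 14.8500 = 390.6684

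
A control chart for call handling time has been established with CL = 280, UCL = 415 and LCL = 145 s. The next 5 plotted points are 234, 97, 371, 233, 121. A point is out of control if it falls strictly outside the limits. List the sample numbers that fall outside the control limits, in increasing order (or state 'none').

2, 5

Compare each point to [145, 415]: sample 2 = 97 < LCL; sample 5 = 121 < LCL.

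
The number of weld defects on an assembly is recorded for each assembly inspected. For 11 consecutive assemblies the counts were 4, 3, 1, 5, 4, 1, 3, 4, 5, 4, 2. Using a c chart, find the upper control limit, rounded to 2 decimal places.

8.70

c̄ = (4 + 3 + 1 + 5 + 4 + 1 + 3 + 4 + 5 + 4 + 2) / 11 = 36 / 11 = 3.2727
UCL = c̄ + 3√c̄ = 3.2727 + 3 × √3.2727 = 3.2727 + 3 × 1.8091 = 8.6999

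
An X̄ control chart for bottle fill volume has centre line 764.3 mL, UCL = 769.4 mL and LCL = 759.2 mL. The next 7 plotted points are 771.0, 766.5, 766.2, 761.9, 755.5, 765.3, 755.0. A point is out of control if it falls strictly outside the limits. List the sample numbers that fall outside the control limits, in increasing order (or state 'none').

Compare each point to [759.2, 769.4]: sample 1 = 771.0 > UCL; sample 5 = 755.5 < LCL; sample 7 = 755.0 < LCL.

1, 5, 7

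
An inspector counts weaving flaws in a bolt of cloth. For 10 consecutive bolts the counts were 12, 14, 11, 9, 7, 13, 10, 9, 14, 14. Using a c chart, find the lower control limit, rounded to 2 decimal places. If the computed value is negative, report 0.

1.22

c̄ = (12 + 14 + 11 + 9 + 7 + 13 + 10 + 9 + 14 + 14) / 10 = 113 / 10 = 11.3000
LCL = c̄ − 3√c̄ = 11.3000 − 3 × 3.3615 = 1.2154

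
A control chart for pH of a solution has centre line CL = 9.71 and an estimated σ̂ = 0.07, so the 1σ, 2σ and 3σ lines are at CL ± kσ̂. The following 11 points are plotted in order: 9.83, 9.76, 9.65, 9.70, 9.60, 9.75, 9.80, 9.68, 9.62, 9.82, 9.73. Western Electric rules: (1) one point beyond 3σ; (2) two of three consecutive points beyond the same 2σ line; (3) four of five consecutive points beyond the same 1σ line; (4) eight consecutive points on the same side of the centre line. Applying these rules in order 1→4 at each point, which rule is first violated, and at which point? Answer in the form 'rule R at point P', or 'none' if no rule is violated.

none

Zone of each point (C = within 1σ̂, B = 1σ̂–2σ̂, A = 2σ̂–3σ̂, * = beyond 3σ̂; sign = side of CL): 1:+B, 2:+C, 3:-C, 4:-C, 5:-B, 6:+C, 7:+B, 8:-C, 9:-B, 10:+B, 11:+C
No rule fires across all 11 points.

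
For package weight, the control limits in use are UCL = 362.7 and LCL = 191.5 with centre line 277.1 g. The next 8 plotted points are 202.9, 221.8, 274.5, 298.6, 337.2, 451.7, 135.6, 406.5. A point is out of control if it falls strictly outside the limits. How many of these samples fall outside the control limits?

3

Compare each point to [191.5, 362.7]: sample 6 = 451.7 > UCL; sample 7 = 135.6 < LCL; sample 8 = 406.5 > UCL.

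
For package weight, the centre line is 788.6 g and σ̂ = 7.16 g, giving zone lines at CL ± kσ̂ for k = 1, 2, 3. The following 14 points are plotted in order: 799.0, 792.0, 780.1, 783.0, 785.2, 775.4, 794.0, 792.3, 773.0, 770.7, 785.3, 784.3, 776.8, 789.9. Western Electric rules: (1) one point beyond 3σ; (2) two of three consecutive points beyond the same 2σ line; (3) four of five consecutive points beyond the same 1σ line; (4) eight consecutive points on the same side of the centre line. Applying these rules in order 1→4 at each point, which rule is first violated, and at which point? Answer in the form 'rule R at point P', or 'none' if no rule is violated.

Zone of each point (C = within 1σ̂, B = 1σ̂–2σ̂, A = 2σ̂–3σ̂, * = beyond 3σ̂; sign = side of CL): 1:+B, 2:+C, 3:-B, 4:-C, 5:-C, 6:-B, 7:+C, 8:+C, 9:-A, 10:-A, 11:-C, 12:-C, 13:-B, 14:+C
Rule 2 (two of three consecutive points beyond the same 2σ limit) is satisfied at point 10.

rule 2 at point 10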